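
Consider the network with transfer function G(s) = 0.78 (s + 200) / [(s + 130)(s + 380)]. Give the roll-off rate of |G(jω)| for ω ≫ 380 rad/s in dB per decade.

-20 dB/decade

With 1 zero and 2 poles, the high-frequency asymptotic slope is 20 × (1 − 2) = -20 dB/decade.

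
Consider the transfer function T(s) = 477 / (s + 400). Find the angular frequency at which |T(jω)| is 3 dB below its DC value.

For a single-pole low-pass, the −3 dB point is at the pole: ω = 400 rad/sec.

400 rad/sec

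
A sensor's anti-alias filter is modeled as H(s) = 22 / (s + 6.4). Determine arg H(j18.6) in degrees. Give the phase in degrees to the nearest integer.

-71°

∠(j18.6 + 6.4) = arctan(18.6/6.4) = 71.01°
∠H(j18.6) = −71.01° = -71.01°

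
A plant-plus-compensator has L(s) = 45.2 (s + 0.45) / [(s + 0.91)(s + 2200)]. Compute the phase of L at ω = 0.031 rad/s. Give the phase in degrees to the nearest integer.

2 deg

∠(j0.031 + 0.45) = arctan(0.031/0.45) = 3.94°
∠(j0.031 + 0.91) = arctan(0.031/0.91) = 1.95°
∠(j0.031 + 2200) = arctan(0.031/2200) = 0.00°
∠L(j0.031) = 3.94° − (1.95° + 0.00°) = 1.99°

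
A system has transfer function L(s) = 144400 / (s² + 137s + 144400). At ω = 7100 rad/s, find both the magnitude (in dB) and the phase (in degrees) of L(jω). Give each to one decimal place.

|(j7100)² + 137(j7100) + 144400| = |-5.0266e+07 + j9.727e+05| = 5.028e+07
|L(j7100)| = 144400 / 5.028e+07 = 0.0028722
20 log₁₀(0.0028722) = -50.84 dB
∠[(j7100)² + 137(j7100) + 144400] = ∠[-5.0266e+07 + j9.727e+05] = 178.89°
∠L(j7100) = −178.89° = -178.89°

|L| = -50.8 dB, ∠L = -178.9°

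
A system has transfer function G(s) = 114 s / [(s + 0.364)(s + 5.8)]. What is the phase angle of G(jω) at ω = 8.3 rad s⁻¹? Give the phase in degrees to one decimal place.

∠(j8.3) = 90.00°
∠(j8.3 + 0.364) = arctan(8.3/0.364) = 87.49°
∠(j8.3 + 5.8) = arctan(8.3/5.8) = 55.05°
∠G(j8.3) = 90.00° − (87.49° + 55.05°) = -52.54°

-52.5°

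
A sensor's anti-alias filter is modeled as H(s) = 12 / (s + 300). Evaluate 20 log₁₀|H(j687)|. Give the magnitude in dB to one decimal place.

-35.9 dB

|j687 + 300| = √(687² + 300²) = 749.6
|H(j687)| = 12 / 749.6 = 0.016008
20 log₁₀(0.016008) = -35.91 dB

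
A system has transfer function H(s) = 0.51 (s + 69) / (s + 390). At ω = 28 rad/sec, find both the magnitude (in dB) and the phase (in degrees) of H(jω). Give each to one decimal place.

|j28 + 69| = √(28² + 69²) = 74.46
|j28 + 390| = √(28² + 390²) = 391
|H(j28)| = 0.51 × 74.46 / 391 = 0.097127
20 log₁₀(0.097127) = -20.25 dB
∠(j28 + 69) = arctan(28/69) = 22.09°
∠(j28 + 390) = arctan(28/390) = 4.11°
∠H(j28) = 22.09° − 4.11° = 17.98°

|H| = -20.3 dB, ∠H = 18.0 deg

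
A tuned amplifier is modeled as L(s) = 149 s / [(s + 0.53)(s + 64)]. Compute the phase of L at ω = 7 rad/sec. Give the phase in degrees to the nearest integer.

∠(j7) = 90.00°
∠(j7 + 0.53) = arctan(7/0.53) = 85.67°
∠(j7 + 64) = arctan(7/64) = 6.24°
∠L(j7) = 90.00° − (85.67° + 6.24°) = -1.91°

-2°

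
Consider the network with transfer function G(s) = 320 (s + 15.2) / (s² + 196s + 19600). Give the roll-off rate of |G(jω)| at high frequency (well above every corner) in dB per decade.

-20 dB/decade

With 1 zero and 2 poles, the high-frequency asymptotic slope is 20 × (1 − 2) = -20 dB/decade.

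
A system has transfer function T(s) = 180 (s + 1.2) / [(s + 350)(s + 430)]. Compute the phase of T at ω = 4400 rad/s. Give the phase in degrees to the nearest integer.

∠(j4400 + 1.2) = arctan(4400/1.2) = 89.98°
∠(j4400 + 350) = arctan(4400/350) = 85.45°
∠(j4400 + 430) = arctan(4400/430) = 84.42°
∠T(j4400) = 89.98° − (85.45° + 84.42°) = -79.89°

-80 deg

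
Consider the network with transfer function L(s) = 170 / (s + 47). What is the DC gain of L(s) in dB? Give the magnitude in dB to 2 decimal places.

L(0) = 170 / 47 = 3.617
20 log₁₀(3.617) = 11.167 dB

11.17 dB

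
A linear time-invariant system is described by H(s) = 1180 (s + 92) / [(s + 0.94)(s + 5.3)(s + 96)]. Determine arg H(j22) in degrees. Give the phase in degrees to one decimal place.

-163.5°

∠(j22 + 92) = arctan(22/92) = 13.45°
∠(j22 + 0.94) = arctan(22/0.94) = 87.55°
∠(j22 + 5.3) = arctan(22/5.3) = 76.46°
∠(j22 + 96) = arctan(22/96) = 12.91°
∠H(j22) = 13.45° − (87.55° + 76.46° + 12.91°) = -163.47°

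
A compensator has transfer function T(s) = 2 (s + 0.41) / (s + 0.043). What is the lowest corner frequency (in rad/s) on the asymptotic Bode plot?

0.043 rad/s

Break frequencies occur at each pole and zero magnitude: 0.043 rad/s, 0.41 rad/s.
The lowest is 0.043 rad/s.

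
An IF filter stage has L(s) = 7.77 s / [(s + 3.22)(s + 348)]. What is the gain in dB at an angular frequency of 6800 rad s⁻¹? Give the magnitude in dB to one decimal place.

-58.9 dB

|j6800| = 6800
|j6800 + 3.22| = √(6800² + 3.22²) = 6800
|j6800 + 348| = √(6800² + 348²) = 6809
|L(j6800)| = 7.77 × 6800 / (6800 × 6809) = 0.0011412
20 log₁₀(0.0011412) = -58.85 dB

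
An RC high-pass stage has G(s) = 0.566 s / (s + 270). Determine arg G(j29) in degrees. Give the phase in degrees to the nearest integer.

84°

∠(j29) = 90.00°
∠(j29 + 270) = arctan(29/270) = 6.13°
∠G(j29) = 90.00° − 6.13° = 83.87°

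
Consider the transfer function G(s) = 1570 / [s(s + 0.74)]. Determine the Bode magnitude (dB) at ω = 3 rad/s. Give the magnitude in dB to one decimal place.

|j3 + 0.74| = √(3² + 0.74²) = 3.09
|j3| = 3
|G(j3)| = 1570 / (3.09 × 3) = 169.37
20 log₁₀(169.37) = 44.58 dB

44.6 dB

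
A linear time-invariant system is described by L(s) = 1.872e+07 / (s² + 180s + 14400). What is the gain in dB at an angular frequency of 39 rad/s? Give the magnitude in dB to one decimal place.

|(j39)² + 180(j39) + 14400| = |12879 + j7020| = 1.467e+04
|L(j39)| = 1.872e+07 / 1.467e+04 = 1276.3
20 log₁₀(1276.3) = 62.12 dB

62.1 dB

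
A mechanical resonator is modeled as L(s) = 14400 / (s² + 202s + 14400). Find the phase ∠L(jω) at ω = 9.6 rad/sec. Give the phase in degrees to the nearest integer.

-8 deg

∠[(j9.6)² + 202(j9.6) + 14400] = ∠[14308 + j1939.2] = 7.72°
∠L(j9.6) = −7.72° = -7.72°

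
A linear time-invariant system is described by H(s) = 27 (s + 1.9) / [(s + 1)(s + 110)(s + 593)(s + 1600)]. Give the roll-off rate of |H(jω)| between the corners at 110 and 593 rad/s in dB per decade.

-20 dB/decade

In this band the factors already past their corner are: zero at 1.9, pole at 1, pole at 110; net slope = -20 dB/decade.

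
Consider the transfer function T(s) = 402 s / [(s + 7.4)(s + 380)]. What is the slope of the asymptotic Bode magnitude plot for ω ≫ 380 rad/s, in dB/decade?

With 1 zero and 2 poles, the high-frequency asymptotic slope is 20 × (1 − 2) = -20 dB/decade.

-20 dB/decade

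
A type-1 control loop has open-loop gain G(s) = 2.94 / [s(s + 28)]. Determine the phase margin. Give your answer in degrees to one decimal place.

89.8°

Gain crossover: |G(jω)| = 1 at ω ≈ 0.105 rad/s.
∠G(j0.105) = −90° − arctan(0.105/28) ≈ -90.21°
PM = 180° + (-90.21°) = 89.79°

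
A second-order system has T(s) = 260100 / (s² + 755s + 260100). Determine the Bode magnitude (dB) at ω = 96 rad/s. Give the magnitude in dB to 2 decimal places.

-0.03 dB

|(j96)² + 755(j96) + 260100| = |2.5088e+05 + j72480| = 2.611e+05
|T(j96)| = 260100 / 2.611e+05 = 0.996
20 log₁₀(0.996) = -0.035 dB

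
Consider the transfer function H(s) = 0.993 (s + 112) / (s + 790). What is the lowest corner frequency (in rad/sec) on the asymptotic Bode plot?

Break frequencies occur at each pole and zero magnitude: 112 rad/sec, 790 rad/sec.
The lowest is 112 rad/sec.

112 rad/sec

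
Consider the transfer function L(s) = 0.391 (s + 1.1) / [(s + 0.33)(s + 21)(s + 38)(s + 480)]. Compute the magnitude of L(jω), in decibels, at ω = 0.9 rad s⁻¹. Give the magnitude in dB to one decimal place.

|j0.9 + 1.1| = √(0.9² + 1.1²) = 1.421
|j0.9 + 0.33| = √(0.9² + 0.33²) = 0.9586
|j0.9 + 21| = √(0.9² + 21²) = 21.02
|j0.9 + 38| = √(0.9² + 38²) = 38.01
|j0.9 + 480| = √(0.9² + 480²) = 480
|L(j0.9)| = 0.391 × 1.421 / (0.9586 × 21.02 × 38.01 × 480) = 1.5117e-06
20 log₁₀(1.5117e-06) = -116.41 dB

-116.4 dB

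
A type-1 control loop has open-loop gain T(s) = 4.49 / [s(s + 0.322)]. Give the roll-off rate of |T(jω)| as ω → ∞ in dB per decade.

-40 dB/decade

With 0 zeros and 2 poles, the high-frequency asymptotic slope is 20 × (0 − 2) = -40 dB/decade.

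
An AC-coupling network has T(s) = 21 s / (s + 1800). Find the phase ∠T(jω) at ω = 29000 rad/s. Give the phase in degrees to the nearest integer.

4°

∠(j29000) = 90.00°
∠(j29000 + 1800) = arctan(29000/1800) = 86.45°
∠T(j29000) = 90.00° − 86.45° = 3.55°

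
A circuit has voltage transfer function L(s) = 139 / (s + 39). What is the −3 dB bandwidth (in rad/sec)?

39 rad/sec

For a single-pole low-pass, the −3 dB point is at the pole: ω = 39 rad/sec.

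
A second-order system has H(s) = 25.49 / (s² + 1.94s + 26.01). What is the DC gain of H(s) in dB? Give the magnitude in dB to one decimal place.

-0.2 dB

H(0) = 25.49 / 26.01 = 0.98001
20 log₁₀(0.98001) = -0.18 dB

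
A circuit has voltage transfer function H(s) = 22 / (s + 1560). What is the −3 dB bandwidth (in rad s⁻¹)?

For a single-pole low-pass, the −3 dB point is at the pole: ω = 1560 rad s⁻¹.

1560 rad s⁻¹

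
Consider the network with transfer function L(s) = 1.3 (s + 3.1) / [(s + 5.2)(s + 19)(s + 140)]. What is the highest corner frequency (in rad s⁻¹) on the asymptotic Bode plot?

Break frequencies occur at each pole and zero magnitude: 3.1 rad s⁻¹, 5.2 rad s⁻¹, 19 rad s⁻¹, 140 rad s⁻¹.
The highest is 140 rad s⁻¹.

140 rad s⁻¹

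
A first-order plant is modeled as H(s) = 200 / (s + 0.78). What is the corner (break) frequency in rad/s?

The single real pole at s = −0.78 gives a corner at ω = 0.78 rad/s.

0.78 rad/s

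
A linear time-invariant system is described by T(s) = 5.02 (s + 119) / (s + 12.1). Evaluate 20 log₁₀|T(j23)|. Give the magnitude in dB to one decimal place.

|j23 + 119| = √(23² + 119²) = 121.2
|j23 + 12.1| = √(23² + 12.1²) = 25.99
|T(j23)| = 5.02 × 121.2 / 25.99 = 23.412
20 log₁₀(23.412) = 27.39 dB

27.4 dB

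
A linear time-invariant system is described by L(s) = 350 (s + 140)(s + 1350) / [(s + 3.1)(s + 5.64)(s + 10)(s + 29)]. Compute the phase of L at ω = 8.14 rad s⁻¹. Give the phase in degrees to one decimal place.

∠(j8.14 + 140) = arctan(8.14/140) = 3.33°
∠(j8.14 + 1350) = arctan(8.14/1350) = 0.35°
∠(j8.14 + 3.1) = arctan(8.14/3.1) = 69.15°
∠(j8.14 + 5.64) = arctan(8.14/5.64) = 55.28°
∠(j8.14 + 10) = arctan(8.14/10) = 39.15°
∠(j8.14 + 29) = arctan(8.14/29) = 15.68°
∠L(j8.14) = 3.33° + 0.35° − (69.15° + 55.28° + 39.15° + 15.68°) = -175.59°

-175.6°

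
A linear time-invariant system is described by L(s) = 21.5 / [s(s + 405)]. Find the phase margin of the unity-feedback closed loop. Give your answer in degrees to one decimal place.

90.0 deg

Gain crossover: |L(jω)| = 1 at ω ≈ 0.0531 rad/s.
∠L(j0.0531) = −90° − arctan(0.0531/405) ≈ -90.01°
PM = 180° + (-90.01°) = 89.99°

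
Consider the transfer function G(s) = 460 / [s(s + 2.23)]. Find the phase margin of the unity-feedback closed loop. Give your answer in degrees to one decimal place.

Gain crossover: |G(jω)| = 1 at ω ≈ 21.4 rad/sec.
∠G(j21.4) = −90° − arctan(21.4/2.23) ≈ -174.05°
PM = 180° + (-174.05°) = 5.95°

6.0 deg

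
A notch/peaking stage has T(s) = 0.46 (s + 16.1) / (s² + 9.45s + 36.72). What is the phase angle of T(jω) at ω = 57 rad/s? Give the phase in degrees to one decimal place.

∠(j57 + 16.1) = arctan(57/16.1) = 74.23°
∠[(j57)² + 9.45(j57) + 36.72] = ∠[-3212.3 + j538.65] = 170.48°
∠T(j57) = 74.23° − 170.48° = -96.25°

-96.3°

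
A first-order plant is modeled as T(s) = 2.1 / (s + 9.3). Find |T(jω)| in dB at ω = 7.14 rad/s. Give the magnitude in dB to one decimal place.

-14.9 dB

|j7.14 + 9.3| = √(7.14² + 9.3²) = 11.72
|T(j7.14)| = 2.1 / 11.72 = 0.17911
20 log₁₀(0.17911) = -14.94 dB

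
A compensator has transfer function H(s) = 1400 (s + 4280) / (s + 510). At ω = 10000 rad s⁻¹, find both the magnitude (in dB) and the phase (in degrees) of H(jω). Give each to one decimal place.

|j10000 + 4280| = √(10000² + 4280²) = 1.088e+04
|j10000 + 510| = √(10000² + 510²) = 1.001e+04
|H(j10000)| = 1400 × 1.088e+04 / 1.001e+04 = 1520.9
20 log₁₀(1520.9) = 63.64 dB
∠(j10000 + 4280) = arctan(10000/4280) = 66.83°
∠(j10000 + 510) = arctan(10000/510) = 87.08°
∠H(j10000) = 66.83° − 87.08° = -20.25°

|H| = 63.6 dB, ∠H = -20.3°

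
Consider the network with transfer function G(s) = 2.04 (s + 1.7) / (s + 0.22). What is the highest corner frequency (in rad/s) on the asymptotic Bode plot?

Break frequencies occur at each pole and zero magnitude: 0.22 rad/s, 1.7 rad/s.
The highest is 1.7 rad/s.

1.7 rad/s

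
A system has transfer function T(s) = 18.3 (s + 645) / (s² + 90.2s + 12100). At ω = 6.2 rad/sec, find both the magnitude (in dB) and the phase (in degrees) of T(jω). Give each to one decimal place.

|j6.2 + 645| = √(6.2² + 645²) = 645
|(j6.2)² + 90.2(j6.2) + 12100| = |12062 + j559.24| = 1.207e+04
|T(j6.2)| = 18.3 × 645 / 1.207e+04 = 0.9776
20 log₁₀(0.9776) = -0.20 dB
∠(j6.2 + 645) = arctan(6.2/645) = 0.55°
∠[(j6.2)² + 90.2(j6.2) + 12100] = ∠[12062 + j559.24] = 2.65°
∠T(j6.2) = 0.55° − 2.65° = -2.10°

|T| = -0.2 dB, ∠T = -2.1°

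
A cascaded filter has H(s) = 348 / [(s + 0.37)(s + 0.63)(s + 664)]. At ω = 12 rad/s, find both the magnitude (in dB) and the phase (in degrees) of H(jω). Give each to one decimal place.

|j12 + 0.37| = √(12² + 0.37²) = 12.01
|j12 + 0.63| = √(12² + 0.63²) = 12.02
|j12 + 664| = √(12² + 664²) = 664.1
|H(j12)| = 348 / (12.01 × 12.02 × 664.1) = 0.0036322
20 log₁₀(0.0036322) = -48.80 dB
∠(j12 + 0.37) = arctan(12/0.37) = 88.23°
∠(j12 + 0.63) = arctan(12/0.63) = 86.99°
∠(j12 + 664) = arctan(12/664) = 1.04°
∠H(j12) = − (88.23° + 86.99° + 1.04°) = -176.26°

|H| = -48.8 dB, ∠H = -176.3°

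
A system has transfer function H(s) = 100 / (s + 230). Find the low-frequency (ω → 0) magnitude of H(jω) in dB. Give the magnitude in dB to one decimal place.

-7.2 dB

H(0) = 100 / 230 = 0.43478
20 log₁₀(0.43478) = -7.23 dB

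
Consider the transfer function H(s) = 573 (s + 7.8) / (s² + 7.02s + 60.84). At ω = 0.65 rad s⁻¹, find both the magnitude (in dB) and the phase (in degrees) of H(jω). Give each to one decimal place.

|H| = 37.4 dB, ∠H = 0.4°

|j0.65 + 7.8| = √(0.65² + 7.8²) = 7.827
|(j0.65)² + 7.02(j0.65) + 60.84| = |60.418 + j4.563| = 60.59
|H(j0.65)| = 573 × 7.827 / 60.59 = 74.021
20 log₁₀(74.021) = 37.39 dB
∠(j0.65 + 7.8) = arctan(0.65/7.8) = 4.76°
∠[(j0.65)² + 7.02(j0.65) + 60.84] = ∠[60.418 + j4.563] = 4.32°
∠H(j0.65) = 4.76° − 4.32° = 0.44°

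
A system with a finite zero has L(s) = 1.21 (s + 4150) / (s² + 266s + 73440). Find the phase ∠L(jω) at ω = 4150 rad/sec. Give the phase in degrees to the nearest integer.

∠(j4150 + 4150) = arctan(4150/4150) = 45.00°
∠[(j4150)² + 266(j4150) + 73440] = ∠[-1.7149e+07 + j1.1039e+06] = 176.32°
∠L(j4150) = 45.00° − 176.32° = -131.32°

-131°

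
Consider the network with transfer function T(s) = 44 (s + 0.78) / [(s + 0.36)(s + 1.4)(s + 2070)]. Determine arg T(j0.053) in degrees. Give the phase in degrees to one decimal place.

-6.7°

∠(j0.053 + 0.78) = arctan(0.053/0.78) = 3.89°
∠(j0.053 + 0.36) = arctan(0.053/0.36) = 8.38°
∠(j0.053 + 1.4) = arctan(0.053/1.4) = 2.17°
∠(j0.053 + 2070) = arctan(0.053/2070) = 0.00°
∠T(j0.053) = 3.89° − (8.38° + 2.17° + 0.00°) = -6.66°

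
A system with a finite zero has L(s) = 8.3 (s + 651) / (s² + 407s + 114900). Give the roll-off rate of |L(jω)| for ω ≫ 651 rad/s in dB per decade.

-20 dB/decade

With 1 zero and 2 poles, the high-frequency asymptotic slope is 20 × (1 − 2) = -20 dB/decade.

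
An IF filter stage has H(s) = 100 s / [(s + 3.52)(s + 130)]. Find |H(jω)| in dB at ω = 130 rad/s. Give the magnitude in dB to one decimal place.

-5.3 dB

|j130| = 130
|j130 + 3.52| = √(130² + 3.52²) = 130
|j130 + 130| = √(130² + 130²) = 183.8
|H(j130)| = 100 × 130 / (130 × 183.8) = 0.54373
20 log₁₀(0.54373) = -5.29 dB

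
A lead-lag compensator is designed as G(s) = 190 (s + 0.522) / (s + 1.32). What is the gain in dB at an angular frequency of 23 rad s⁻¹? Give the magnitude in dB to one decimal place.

|j23 + 0.522| = √(23² + 0.522²) = 23.01
|j23 + 1.32| = √(23² + 1.32²) = 23.04
|G(j23)| = 190 × 23.01 / 23.04 = 189.74
20 log₁₀(189.74) = 45.56 dB

45.6 dB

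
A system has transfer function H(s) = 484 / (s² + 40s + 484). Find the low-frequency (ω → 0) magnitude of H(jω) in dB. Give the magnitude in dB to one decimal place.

0.0 dB

H(0) = 484 / 484 = 1
20 log₁₀(1) = 0.00 dB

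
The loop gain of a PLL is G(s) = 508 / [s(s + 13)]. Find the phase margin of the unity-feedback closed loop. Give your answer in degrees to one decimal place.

Gain crossover: |G(jω)| = 1 at ω ≈ 20.7 rad/s.
∠G(j20.7) = −90° − arctan(20.7/13) ≈ -147.93°
PM = 180° + (-147.93°) = 32.07°

32.1 deg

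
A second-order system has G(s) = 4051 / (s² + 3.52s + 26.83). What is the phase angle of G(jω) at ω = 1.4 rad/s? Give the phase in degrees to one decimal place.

-11.2°

∠[(j1.4)² + 3.52(j1.4) + 26.83] = ∠[24.87 + j4.928] = 11.21°
∠G(j1.4) = −11.21° = -11.21°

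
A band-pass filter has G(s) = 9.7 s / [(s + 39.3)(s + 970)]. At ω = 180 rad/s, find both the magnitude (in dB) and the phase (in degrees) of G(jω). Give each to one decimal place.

|G| = -40.3 dB, ∠G = 1.8°

|j180| = 180
|j180 + 39.3| = √(180² + 39.3²) = 184.2
|j180 + 970| = √(180² + 970²) = 986.6
|G(j180)| = 9.7 × 180 / (184.2 × 986.6) = 0.0096059
20 log₁₀(0.0096059) = -40.35 dB
∠(j180) = 90.00°
∠(j180 + 39.3) = arctan(180/39.3) = 77.68°
∠(j180 + 970) = arctan(180/970) = 10.51°
∠G(j180) = 90.00° − (77.68° + 10.51°) = 1.80°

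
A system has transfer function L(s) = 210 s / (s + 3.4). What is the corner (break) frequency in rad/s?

3.4 rad/s

The single real pole at s = −3.4 gives a corner at ω = 3.4 rad/s.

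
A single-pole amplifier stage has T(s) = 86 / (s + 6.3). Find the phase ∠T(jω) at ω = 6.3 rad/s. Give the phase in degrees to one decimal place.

∠(j6.3 + 6.3) = arctan(6.3/6.3) = 45.00°
∠T(j6.3) = −45.00° = -45.00°

-45.0°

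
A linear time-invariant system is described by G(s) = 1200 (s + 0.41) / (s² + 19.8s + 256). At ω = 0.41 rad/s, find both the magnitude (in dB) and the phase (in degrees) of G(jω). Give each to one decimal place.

|G| = 8.7 dB, ∠G = 43.2°

|j0.41 + 0.41| = √(0.41² + 0.41²) = 0.5798
|(j0.41)² + 19.8(j0.41) + 256| = |255.83 + j8.118| = 256
|G(j0.41)| = 1200 × 0.5798 / 256 = 2.7184
20 log₁₀(2.7184) = 8.69 dB
∠(j0.41 + 0.41) = arctan(0.41/0.41) = 45.00°
∠[(j0.41)² + 19.8(j0.41) + 256] = ∠[255.83 + j8.118] = 1.82°
∠G(j0.41) = 45.00° − 1.82° = 43.18°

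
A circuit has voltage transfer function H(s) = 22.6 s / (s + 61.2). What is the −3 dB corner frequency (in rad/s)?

For a single-pole high-pass, the −3 dB point is at the pole: ω = 61.2 rad/s.

61.2 rad/s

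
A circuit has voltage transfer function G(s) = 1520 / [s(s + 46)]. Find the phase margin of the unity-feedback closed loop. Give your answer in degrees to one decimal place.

58.5°

Gain crossover: |G(jω)| = 1 at ω ≈ 28.2 rad/sec.
∠G(j28.2) = −90° − arctan(28.2/46) ≈ -121.49°
PM = 180° + (-121.49°) = 58.51°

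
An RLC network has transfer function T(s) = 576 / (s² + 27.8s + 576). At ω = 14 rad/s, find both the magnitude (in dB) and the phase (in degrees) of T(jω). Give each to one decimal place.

|(j14)² + 27.8(j14) + 576| = |380 + j389.2| = 543.9
|T(j14)| = 576 / 543.9 = 1.0589
20 log₁₀(1.0589) = 0.50 dB
∠[(j14)² + 27.8(j14) + 576] = ∠[380 + j389.2] = 45.69°
∠T(j14) = −45.69° = -45.69°

|T| = 0.5 dB, ∠T = -45.7°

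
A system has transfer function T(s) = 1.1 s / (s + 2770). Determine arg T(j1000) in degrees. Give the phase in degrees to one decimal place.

∠(j1000) = 90.00°
∠(j1000 + 2770) = arctan(1000/2770) = 19.85°
∠T(j1000) = 90.00° − 19.85° = 70.15°

70.1°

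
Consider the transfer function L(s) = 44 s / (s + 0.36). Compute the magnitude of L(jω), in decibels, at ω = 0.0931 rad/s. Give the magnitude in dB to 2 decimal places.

20.84 dB

|j0.0931| = 0.0931
|j0.0931 + 0.36| = √(0.0931² + 0.36²) = 0.3718
|L(j0.0931)| = 44 × 0.0931 / 0.3718 = 11.016
20 log₁₀(11.016) = 20.841 dB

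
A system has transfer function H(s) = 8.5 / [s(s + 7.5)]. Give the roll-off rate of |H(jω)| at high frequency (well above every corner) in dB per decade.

-40 dB/decade

With 0 zeros and 2 poles, the high-frequency asymptotic slope is 20 × (0 − 2) = -40 dB/decade.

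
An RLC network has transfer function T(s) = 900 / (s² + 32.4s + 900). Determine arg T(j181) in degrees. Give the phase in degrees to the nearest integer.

-170°

∠[(j181)² + 32.4(j181) + 900] = ∠[-31861 + j5864.4] = 169.57°
∠T(j181) = −169.57° = -169.57°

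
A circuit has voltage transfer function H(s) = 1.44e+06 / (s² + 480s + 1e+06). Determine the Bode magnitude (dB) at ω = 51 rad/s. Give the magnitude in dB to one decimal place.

|(j51)² + 480(j51) + 1e+06| = |9.974e+05 + j24480| = 9.977e+05
|H(j51)| = 1.44e+06 / 9.977e+05 = 1.4433
20 log₁₀(1.4433) = 3.19 dB

3.2 dB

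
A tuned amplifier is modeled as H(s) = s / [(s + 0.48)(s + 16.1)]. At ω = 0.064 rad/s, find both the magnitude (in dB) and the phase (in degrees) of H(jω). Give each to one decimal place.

|j0.064| = 0.064
|j0.064 + 0.48| = √(0.064² + 0.48²) = 0.4842
|j0.064 + 16.1| = √(0.064² + 16.1²) = 16.1
|H(j0.064)| = 1 × 0.064 / (0.4842 × 16.1) = 0.0082089
20 log₁₀(0.0082089) = -41.71 dB
∠(j0.064) = 90.00°
∠(j0.064 + 0.48) = arctan(0.064/0.48) = 7.59°
∠(j0.064 + 16.1) = arctan(0.064/16.1) = 0.23°
∠H(j0.064) = 90.00° − (7.59° + 0.23°) = 82.18°

|H| = -41.7 dB, ∠H = 82.2°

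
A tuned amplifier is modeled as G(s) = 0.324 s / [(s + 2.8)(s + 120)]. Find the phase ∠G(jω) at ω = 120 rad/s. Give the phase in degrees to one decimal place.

-43.7°

∠(j120) = 90.00°
∠(j120 + 2.8) = arctan(120/2.8) = 88.66°
∠(j120 + 120) = arctan(120/120) = 45.00°
∠G(j120) = 90.00° − (88.66° + 45.00°) = -43.66°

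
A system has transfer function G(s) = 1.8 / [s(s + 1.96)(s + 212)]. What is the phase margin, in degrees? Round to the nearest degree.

Gain crossover: |G(jω)| = 1 at ω ≈ 0.00433 rad/sec.
∠G(j0.00433) = −90° − arctan(0.00433/1.96) − arctan(0.00433/212) ≈ -90.13°
PM = 180° + (-90.13°) = 89.87°

90°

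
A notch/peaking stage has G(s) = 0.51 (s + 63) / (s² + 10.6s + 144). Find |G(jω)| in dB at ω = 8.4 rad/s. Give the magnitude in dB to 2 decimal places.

|j8.4 + 63| = √(8.4² + 63²) = 63.56
|(j8.4)² + 10.6(j8.4) + 144| = |73.44 + j89.04| = 115.4
|G(j8.4)| = 0.51 × 63.56 / 115.4 = 0.28084
20 log₁₀(0.28084) = -11.031 dB

-11.03 dB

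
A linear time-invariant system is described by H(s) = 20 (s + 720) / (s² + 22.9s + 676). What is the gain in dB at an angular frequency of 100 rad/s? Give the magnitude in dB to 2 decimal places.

|j100 + 720| = √(100² + 720²) = 726.9
|(j100)² + 22.9(j100) + 676| = |-9324 + j2290| = 9601
|H(j100)| = 20 × 726.9 / 9601 = 1.5142
20 log₁₀(1.5142) = 3.604 dB

3.60 dB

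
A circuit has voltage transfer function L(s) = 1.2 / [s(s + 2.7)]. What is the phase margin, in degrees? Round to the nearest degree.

81 deg

Gain crossover: |L(jω)| = 1 at ω ≈ 0.439 rad/sec.
∠L(j0.439) = −90° − arctan(0.439/2.7) ≈ -99.23°
PM = 180° + (-99.23°) = 80.77°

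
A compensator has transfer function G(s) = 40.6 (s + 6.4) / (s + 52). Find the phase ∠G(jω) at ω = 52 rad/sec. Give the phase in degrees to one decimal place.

∠(j52 + 6.4) = arctan(52/6.4) = 82.98°
∠(j52 + 52) = arctan(52/52) = 45.00°
∠G(j52) = 82.98° − 45.00° = 37.98°

38.0°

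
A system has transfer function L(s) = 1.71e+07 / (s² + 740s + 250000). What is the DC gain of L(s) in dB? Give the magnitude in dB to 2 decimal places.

L(0) = 1.71e+07 / 250000 = 68.4
20 log₁₀(68.4) = 36.701 dB

36.70 dB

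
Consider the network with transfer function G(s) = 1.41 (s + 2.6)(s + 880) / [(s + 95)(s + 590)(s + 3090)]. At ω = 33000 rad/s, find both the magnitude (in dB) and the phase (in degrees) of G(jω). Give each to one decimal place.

|G| = -87.4 dB, ∠G = -85.0 deg

|j33000 + 2.6| = √(33000² + 2.6²) = 3.3e+04
|j33000 + 880| = √(33000² + 880²) = 3.301e+04
|j33000 + 95| = √(33000² + 95²) = 3.3e+04
|j33000 + 590| = √(33000² + 590²) = 3.301e+04
|j33000 + 3090| = √(33000² + 3090²) = 3.314e+04
|G(j33000)| = 1.41 × 3.3e+04 × 3.301e+04 / (3.3e+04 × 3.301e+04 × 3.314e+04) = 4.2549e-05
20 log₁₀(4.2549e-05) = -87.42 dB
∠(j33000 + 2.6) = arctan(33000/2.6) = 90.00°
∠(j33000 + 880) = arctan(33000/880) = 88.47°
∠(j33000 + 95) = arctan(33000/95) = 89.84°
∠(j33000 + 590) = arctan(33000/590) = 88.98°
∠(j33000 + 3090) = arctan(33000/3090) = 84.65°
∠G(j33000) = 90.00° + 88.47° − (89.84° + 88.98° + 84.65°) = -84.99°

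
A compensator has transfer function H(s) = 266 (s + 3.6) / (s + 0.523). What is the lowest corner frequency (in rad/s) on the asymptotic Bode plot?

0.523 rad/s

Break frequencies occur at each pole and zero magnitude: 0.523 rad/s, 3.6 rad/s.
The lowest is 0.523 rad/s.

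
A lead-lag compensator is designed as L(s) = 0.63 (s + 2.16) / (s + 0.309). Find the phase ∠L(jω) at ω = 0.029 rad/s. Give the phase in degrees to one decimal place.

-4.6°

∠(j0.029 + 2.16) = arctan(0.029/2.16) = 0.77°
∠(j0.029 + 0.309) = arctan(0.029/0.309) = 5.36°
∠L(j0.029) = 0.77° − 5.36° = -4.59°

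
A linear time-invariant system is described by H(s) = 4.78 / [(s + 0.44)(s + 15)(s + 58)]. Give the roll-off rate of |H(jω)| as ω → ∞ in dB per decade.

With 0 zeros and 3 poles, the high-frequency asymptotic slope is 20 × (0 − 3) = -60 dB/decade.

-60 dB/decade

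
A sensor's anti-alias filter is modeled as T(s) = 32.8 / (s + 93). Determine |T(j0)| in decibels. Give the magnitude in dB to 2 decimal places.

-9.05 dB

T(0) = 32.8 / 93 = 0.35269
20 log₁₀(0.35269) = -9.052 dB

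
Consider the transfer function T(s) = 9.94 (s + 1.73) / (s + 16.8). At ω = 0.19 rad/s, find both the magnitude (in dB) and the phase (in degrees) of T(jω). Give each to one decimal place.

|T| = 0.3 dB, ∠T = 5.6°

|j0.19 + 1.73| = √(0.19² + 1.73²) = 1.74
|j0.19 + 16.8| = √(0.19² + 16.8²) = 16.8
|T(j0.19)| = 9.94 × 1.74 / 16.8 = 1.0297
20 log₁₀(1.0297) = 0.25 dB
∠(j0.19 + 1.73) = arctan(0.19/1.73) = 6.27°
∠(j0.19 + 16.8) = arctan(0.19/16.8) = 0.65°
∠T(j0.19) = 6.27° − 0.65° = 5.62°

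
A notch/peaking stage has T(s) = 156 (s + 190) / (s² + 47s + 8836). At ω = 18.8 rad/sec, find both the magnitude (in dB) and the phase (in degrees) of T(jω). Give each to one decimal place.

|T| = 10.9 dB, ∠T = -0.3°

|j18.8 + 190| = √(18.8² + 190²) = 190.9
|(j18.8)² + 47(j18.8) + 8836| = |8482.6 + j883.6| = 8528
|T(j18.8)| = 156 × 190.9 / 8528 = 3.4924
20 log₁₀(3.4924) = 10.86 dB
∠(j18.8 + 190) = arctan(18.8/190) = 5.65°
∠[(j18.8)² + 47(j18.8) + 8836] = ∠[8482.6 + j883.6] = 5.95°
∠T(j18.8) = 5.65° − 5.95° = -0.30°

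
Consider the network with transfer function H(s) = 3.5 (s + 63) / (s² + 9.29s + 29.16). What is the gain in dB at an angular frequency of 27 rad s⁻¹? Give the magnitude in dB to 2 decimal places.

-9.82 dB

|j27 + 63| = √(27² + 63²) = 68.54
|(j27)² + 9.29(j27) + 29.16| = |-699.84 + j250.83| = 743.4
|H(j27)| = 3.5 × 68.54 / 743.4 = 0.32269
20 log₁₀(0.32269) = -9.824 dB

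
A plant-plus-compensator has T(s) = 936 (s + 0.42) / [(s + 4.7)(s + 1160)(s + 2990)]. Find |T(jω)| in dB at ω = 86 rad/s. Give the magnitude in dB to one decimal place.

-71.4 dB

|j86 + 0.42| = √(86² + 0.42²) = 86
|j86 + 4.7| = √(86² + 4.7²) = 86.13
|j86 + 1160| = √(86² + 1160²) = 1163
|j86 + 2990| = √(86² + 2990²) = 2991
|T(j86)| = 936 × 86 / (86.13 × 1163 × 2991) = 0.00026862
20 log₁₀(0.00026862) = -71.42 dB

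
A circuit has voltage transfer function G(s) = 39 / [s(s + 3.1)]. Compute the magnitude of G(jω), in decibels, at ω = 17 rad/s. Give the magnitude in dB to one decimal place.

|j17 + 3.1| = √(17² + 3.1²) = 17.28
|j17| = 17
|G(j17)| = 39 / (17.28 × 17) = 0.13276
20 log₁₀(0.13276) = -17.54 dB

-17.5 dB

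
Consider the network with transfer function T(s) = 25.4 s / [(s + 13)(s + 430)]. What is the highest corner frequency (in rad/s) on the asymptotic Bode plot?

Break frequencies occur at each pole and zero magnitude: 13 rad/s, 430 rad/s.
The highest is 430 rad/s.

430 rad/s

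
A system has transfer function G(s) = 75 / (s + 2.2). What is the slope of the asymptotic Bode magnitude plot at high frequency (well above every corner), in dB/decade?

-20 dB/decade

With 0 zeros and 1 pole, the high-frequency asymptotic slope is 20 × (0 − 1) = -20 dB/decade.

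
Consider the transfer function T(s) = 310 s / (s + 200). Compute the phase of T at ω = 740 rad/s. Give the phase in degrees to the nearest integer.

∠(j740) = 90.00°
∠(j740 + 200) = arctan(740/200) = 74.88°
∠T(j740) = 90.00° − 74.88° = 15.12°

15°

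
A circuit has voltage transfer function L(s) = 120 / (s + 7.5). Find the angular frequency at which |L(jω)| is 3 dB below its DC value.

7.5 rad/sec

For a single-pole low-pass, the −3 dB point is at the pole: ω = 7.5 rad/sec.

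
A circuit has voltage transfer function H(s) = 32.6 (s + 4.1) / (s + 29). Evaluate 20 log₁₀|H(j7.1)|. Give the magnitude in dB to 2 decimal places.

19.04 dB

|j7.1 + 4.1| = √(7.1² + 4.1²) = 8.199
|j7.1 + 29| = √(7.1² + 29²) = 29.86
|H(j7.1)| = 32.6 × 8.199 / 29.86 = 8.9522
20 log₁₀(8.9522) = 19.039 dB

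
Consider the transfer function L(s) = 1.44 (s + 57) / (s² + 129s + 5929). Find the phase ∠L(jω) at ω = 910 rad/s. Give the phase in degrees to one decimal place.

-85.5°

∠(j910 + 57) = arctan(910/57) = 86.42°
∠[(j910)² + 129(j910) + 5929] = ∠[-8.2217e+05 + j1.1739e+05] = 171.87°
∠L(j910) = 86.42° − 171.87° = -85.46°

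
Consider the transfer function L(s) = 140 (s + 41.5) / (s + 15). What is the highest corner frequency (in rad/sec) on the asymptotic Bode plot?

Break frequencies occur at each pole and zero magnitude: 15 rad/sec, 41.5 rad/sec.
The highest is 41.5 rad/sec.

41.5 rad/sec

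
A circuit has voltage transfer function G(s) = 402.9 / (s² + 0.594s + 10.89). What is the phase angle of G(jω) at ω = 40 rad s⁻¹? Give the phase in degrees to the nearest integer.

∠[(j40)² + 0.594(j40) + 10.89] = ∠[-1589.1 + j23.76] = 179.14°
∠G(j40) = −179.14° = -179.14°

-179°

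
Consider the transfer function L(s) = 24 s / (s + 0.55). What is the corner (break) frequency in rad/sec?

The single real pole at s = −0.55 gives a corner at ω = 0.55 rad/sec.

0.55 rad/sec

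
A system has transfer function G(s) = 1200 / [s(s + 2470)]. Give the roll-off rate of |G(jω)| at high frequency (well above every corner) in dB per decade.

With 0 zeros and 2 poles, the high-frequency asymptotic slope is 20 × (0 − 2) = -40 dB/decade.

-40 dB/decade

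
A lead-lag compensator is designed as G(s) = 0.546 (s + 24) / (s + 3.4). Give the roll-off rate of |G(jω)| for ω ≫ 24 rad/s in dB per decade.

0 dB/decade

With 1 zero and 1 pole, the high-frequency asymptotic slope is 20 × (1 − 1) = 0 dB/decade.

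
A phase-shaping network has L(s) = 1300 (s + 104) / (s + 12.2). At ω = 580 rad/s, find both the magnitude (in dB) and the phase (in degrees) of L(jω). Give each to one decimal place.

|L| = 62.4 dB, ∠L = -9.0°

|j580 + 104| = √(580² + 104²) = 589.3
|j580 + 12.2| = √(580² + 12.2²) = 580.1
|L(j580)| = 1300 × 589.3 / 580.1 = 1320.4
20 log₁₀(1320.4) = 62.41 dB
∠(j580 + 104) = arctan(580/104) = 79.83°
∠(j580 + 12.2) = arctan(580/12.2) = 88.79°
∠L(j580) = 79.83° − 88.79° = -8.96°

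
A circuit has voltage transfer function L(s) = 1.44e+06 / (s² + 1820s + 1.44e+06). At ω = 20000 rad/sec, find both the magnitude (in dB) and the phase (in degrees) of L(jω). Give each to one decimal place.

|L| = -48.9 dB, ∠L = -174.8°

|(j20000)² + 1820(j20000) + 1.44e+06| = |-3.9856e+08 + j3.64e+07| = 4.002e+08
|L(j20000)| = 1.44e+06 / 4.002e+08 = 0.003598
20 log₁₀(0.003598) = -48.88 dB
∠[(j20000)² + 1820(j20000) + 1.44e+06] = ∠[-3.9856e+08 + j3.64e+07] = 174.78°
∠L(j20000) = −174.78° = -174.78°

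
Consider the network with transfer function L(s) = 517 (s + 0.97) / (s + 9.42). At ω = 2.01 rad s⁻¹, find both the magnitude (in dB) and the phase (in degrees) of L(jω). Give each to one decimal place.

|j2.01 + 0.97| = √(2.01² + 0.97²) = 2.232
|j2.01 + 9.42| = √(2.01² + 9.42²) = 9.632
|L(j2.01)| = 517 × 2.232 / 9.632 = 119.79
20 log₁₀(119.79) = 41.57 dB
∠(j2.01 + 0.97) = arctan(2.01/0.97) = 64.24°
∠(j2.01 + 9.42) = arctan(2.01/9.42) = 12.04°
∠L(j2.01) = 64.24° − 12.04° = 52.19°

|L| = 41.6 dB, ∠L = 52.2°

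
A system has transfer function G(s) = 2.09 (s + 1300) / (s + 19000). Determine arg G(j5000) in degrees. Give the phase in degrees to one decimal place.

∠(j5000 + 1300) = arctan(5000/1300) = 75.43°
∠(j5000 + 19000) = arctan(5000/19000) = 14.74°
∠G(j5000) = 75.43° − 14.74° = 60.68°

60.7 deg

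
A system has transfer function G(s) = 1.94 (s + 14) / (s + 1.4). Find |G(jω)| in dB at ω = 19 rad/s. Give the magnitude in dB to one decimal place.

7.6 dB

|j19 + 14| = √(19² + 14²) = 23.6
|j19 + 1.4| = √(19² + 1.4²) = 19.05
|G(j19)| = 1.94 × 23.6 / 19.05 = 2.4033
20 log₁₀(2.4033) = 7.62 dB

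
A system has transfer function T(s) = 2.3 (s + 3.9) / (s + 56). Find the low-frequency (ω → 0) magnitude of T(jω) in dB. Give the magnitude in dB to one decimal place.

-15.9 dB

T(0) = 2.3 × 3.9 / 56 = 0.16018
20 log₁₀(0.16018) = -15.91 dB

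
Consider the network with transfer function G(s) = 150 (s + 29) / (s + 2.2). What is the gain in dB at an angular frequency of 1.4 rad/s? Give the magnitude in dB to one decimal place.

64.5 dB

|j1.4 + 29| = √(1.4² + 29²) = 29.03
|j1.4 + 2.2| = √(1.4² + 2.2²) = 2.608
|G(j1.4)| = 150 × 29.03 / 2.608 = 1670.1
20 log₁₀(1670.1) = 64.45 dB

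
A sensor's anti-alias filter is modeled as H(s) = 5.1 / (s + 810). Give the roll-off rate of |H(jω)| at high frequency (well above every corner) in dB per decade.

With 0 zeros and 1 pole, the high-frequency asymptotic slope is 20 × (0 − 1) = -20 dB/decade.

-20 dB/decade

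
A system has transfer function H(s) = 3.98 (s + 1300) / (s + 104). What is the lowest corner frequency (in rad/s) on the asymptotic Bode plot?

104 rad/s

Break frequencies occur at each pole and zero magnitude: 104 rad/s, 1300 rad/s.
The lowest is 104 rad/s.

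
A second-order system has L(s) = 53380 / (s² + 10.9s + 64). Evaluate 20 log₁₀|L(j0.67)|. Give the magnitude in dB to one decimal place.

|(j0.67)² + 10.9(j0.67) + 64| = |63.551 + j7.303| = 63.97
|L(j0.67)| = 53380 / 63.97 = 834.46
20 log₁₀(834.46) = 58.43 dB

58.4 dB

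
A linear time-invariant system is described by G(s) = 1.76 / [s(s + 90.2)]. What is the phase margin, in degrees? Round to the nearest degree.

90°

Gain crossover: |G(jω)| = 1 at ω ≈ 0.0195 rad s⁻¹.
∠G(j0.0195) = −90° − arctan(0.0195/90.2) ≈ -90.01°
PM = 180° + (-90.01°) = 89.99°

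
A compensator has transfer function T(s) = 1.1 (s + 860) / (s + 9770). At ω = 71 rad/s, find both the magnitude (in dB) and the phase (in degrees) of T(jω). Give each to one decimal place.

|T| = -20.3 dB, ∠T = 4.3°

|j71 + 860| = √(71² + 860²) = 862.9
|j71 + 9770| = √(71² + 9770²) = 9770
|T(j71)| = 1.1 × 862.9 / 9770 = 0.097154
20 log₁₀(0.097154) = -20.25 dB
∠(j71 + 860) = arctan(71/860) = 4.72°
∠(j71 + 9770) = arctan(71/9770) = 0.42°
∠T(j71) = 4.72° − 0.42° = 4.30°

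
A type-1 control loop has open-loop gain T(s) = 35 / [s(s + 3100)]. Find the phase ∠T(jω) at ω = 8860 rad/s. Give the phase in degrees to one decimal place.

∠(j8860 + 3100) = arctan(8860/3100) = 70.72°
∠(j8860) = 90.00°
∠T(j8860) = − (70.72° + 90.00°) = -160.72°

-160.7°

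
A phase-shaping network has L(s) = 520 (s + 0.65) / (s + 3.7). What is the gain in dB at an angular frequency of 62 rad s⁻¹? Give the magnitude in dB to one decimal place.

54.3 dB

|j62 + 0.65| = √(62² + 0.65²) = 62
|j62 + 3.7| = √(62² + 3.7²) = 62.11
|L(j62)| = 520 × 62 / 62.11 = 519.11
20 log₁₀(519.11) = 54.31 dB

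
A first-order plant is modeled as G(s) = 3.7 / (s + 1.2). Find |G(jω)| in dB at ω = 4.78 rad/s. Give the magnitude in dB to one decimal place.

|j4.78 + 1.2| = √(4.78² + 1.2²) = 4.928
|G(j4.78)| = 3.7 / 4.928 = 0.75076
20 log₁₀(0.75076) = -2.49 dB

-2.5 dB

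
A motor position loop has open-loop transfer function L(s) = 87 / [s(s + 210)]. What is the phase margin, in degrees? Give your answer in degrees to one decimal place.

Gain crossover: |L(jω)| = 1 at ω ≈ 0.414 rad/s.
∠L(j0.414) = −90° − arctan(0.414/210) ≈ -90.11°
PM = 180° + (-90.11°) = 89.89°

89.9°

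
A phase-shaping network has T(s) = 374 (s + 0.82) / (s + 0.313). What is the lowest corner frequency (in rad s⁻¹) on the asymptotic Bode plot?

0.313 rad s⁻¹

Break frequencies occur at each pole and zero magnitude: 0.313 rad s⁻¹, 0.82 rad s⁻¹.
The lowest is 0.313 rad s⁻¹.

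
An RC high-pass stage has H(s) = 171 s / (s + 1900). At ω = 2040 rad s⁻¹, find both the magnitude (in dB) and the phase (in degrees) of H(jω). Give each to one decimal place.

|j2040| = 2040
|j2040 + 1900| = √(2040² + 1900²) = 2788
|H(j2040)| = 171 × 2040 / 2788 = 125.13
20 log₁₀(125.13) = 41.95 dB
∠(j2040) = 90.00°
∠(j2040 + 1900) = arctan(2040/1900) = 47.04°
∠H(j2040) = 90.00° − 47.04° = 42.96°

|H| = 41.9 dB, ∠H = 43.0°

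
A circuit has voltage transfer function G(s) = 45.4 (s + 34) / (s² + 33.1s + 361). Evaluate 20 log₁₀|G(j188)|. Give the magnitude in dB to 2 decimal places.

|j188 + 34| = √(188² + 34²) = 191
|(j188)² + 33.1(j188) + 361| = |-34983 + j6222.8| = 3.553e+04
|G(j188)| = 45.4 × 191 / 3.553e+04 = 0.24411
20 log₁₀(0.24411) = -12.248 dB

-12.25 dB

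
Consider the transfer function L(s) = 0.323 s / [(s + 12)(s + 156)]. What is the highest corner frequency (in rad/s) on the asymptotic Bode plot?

156 rad/s

Break frequencies occur at each pole and zero magnitude: 12 rad/s, 156 rad/s.
The highest is 156 rad/s.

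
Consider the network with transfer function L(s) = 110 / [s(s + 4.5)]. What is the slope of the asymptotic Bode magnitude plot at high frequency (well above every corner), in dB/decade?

-40 dB/decade

With 0 zeros and 2 poles, the high-frequency asymptotic slope is 20 × (0 − 2) = -40 dB/decade.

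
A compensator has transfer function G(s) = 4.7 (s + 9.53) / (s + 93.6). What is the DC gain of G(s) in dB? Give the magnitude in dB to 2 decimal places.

-6.40 dB

G(0) = 4.7 × 9.53 / 93.6 = 0.47854
20 log₁₀(0.47854) = -6.402 dB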